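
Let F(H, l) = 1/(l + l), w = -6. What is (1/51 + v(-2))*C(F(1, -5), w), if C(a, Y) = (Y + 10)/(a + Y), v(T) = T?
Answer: 4040/3111 ≈ 1.2986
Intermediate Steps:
F(H, l) = 1/(2*l)
C(a, Y) = (10 + Y)/(Y + a)
(1/51 + v(-2))*C(F(1, -5), w) = (1/51 - 2)*((10 - 6)/(-6 + (½)/(-5))) = (1/51 - 2)*(4/(-6 + (½)*(-⅕))) = -101*4/(51*(-6 - ⅒)) = -101*4/(51*(-61/10)) = -(-1010)*4/3111 = -101/51*(-40/61) = 4040/3111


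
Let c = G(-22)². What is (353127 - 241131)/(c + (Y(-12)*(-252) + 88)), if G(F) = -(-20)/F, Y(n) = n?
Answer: 199287/5539 ≈ 35.979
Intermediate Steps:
G(F) = 20/F
c = 100/121 (c = (20/(-22))² = (20*(-1/22))² = (-10/11)² = 100/121 ≈ 0.82645)
(353127 - 241131)/(c + (Y(-12)*(-252) + 88)) = (353127 - 241131)/(100/121 + (-12*(-252) + 88)) = 111996/(100/121 + (3024 + 88)) = 111996/(100/121 + 3112) = 111996/(376652/121) = 111996*(121/376652) = 199287/5539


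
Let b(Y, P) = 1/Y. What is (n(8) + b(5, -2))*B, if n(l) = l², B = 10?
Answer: 642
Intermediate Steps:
(n(8) + b(5, -2))*B = (8² + 1/5)*10 = (64 + ⅕)*10 = (321/5)*10 = 642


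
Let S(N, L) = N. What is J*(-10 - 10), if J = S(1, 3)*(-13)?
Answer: 260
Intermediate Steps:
J = -13 (J = 1*(-13) = -13)
J*(-10 - 10) = -13*(-10 - 10) = -13*(-20) = 260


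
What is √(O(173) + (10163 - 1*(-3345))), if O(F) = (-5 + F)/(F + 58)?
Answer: 2*√408639/11 ≈ 116.23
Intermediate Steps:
O(F) = (-5 + F)/(58 + F)
√(O(173) + (10163 - 1*(-3345))) = √((-5 + 173)/(58 + 173) + (10163 - 1*(-3345))) = √(168/231 + (10163 + 3345)) = √((1/231)*168 + 13508) = √(8/11 + 13508) = √(148596/11) = 2*√408639/11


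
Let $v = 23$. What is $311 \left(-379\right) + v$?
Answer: $-117846$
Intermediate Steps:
$311 \left(-379\right) + v = 311 \left(-379\right) + 23 = -117869 + 23 = -117846$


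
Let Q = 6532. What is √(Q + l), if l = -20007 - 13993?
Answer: 6*I*√763 ≈ 165.73*I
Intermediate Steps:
l = -34000
√(Q + l) = √(6532 - 34000) = √(-27468) = 6*I*√763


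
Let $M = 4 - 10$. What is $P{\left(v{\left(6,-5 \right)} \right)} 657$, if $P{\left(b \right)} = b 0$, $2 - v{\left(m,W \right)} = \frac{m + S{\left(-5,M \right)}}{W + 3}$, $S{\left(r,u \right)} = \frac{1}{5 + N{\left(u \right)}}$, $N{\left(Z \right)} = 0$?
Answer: $0$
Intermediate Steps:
$M = -6$ ($M = 4 - 10 = -6$)
$S{\left(r,u \right)} = \frac{1}{5}$ ($S{\left(r,u \right)} = \frac{1}{5 + 0} = \frac{1}{5}$)
$v{\left(m,W \right)} = 2 - \frac{\frac{1}{5} + m}{3 + W}$ ($v{\left(m,W \right)} = 2 - \frac{m + \frac{1}{5}}{W + 3} = 2 - \frac{\frac{1}{5} + m}{3 + W}$)
$P{\left(b \right)} = 0$
$P{\left(v{\left(6,-5 \right)} \right)} 657 = 0 \cdot 657 = 0$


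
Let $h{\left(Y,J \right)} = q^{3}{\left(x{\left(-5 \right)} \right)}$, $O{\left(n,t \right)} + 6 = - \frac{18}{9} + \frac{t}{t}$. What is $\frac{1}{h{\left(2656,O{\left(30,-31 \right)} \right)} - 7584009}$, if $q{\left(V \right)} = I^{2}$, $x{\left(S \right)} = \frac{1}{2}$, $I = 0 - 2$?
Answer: $- \frac{1}{7583945} \approx -1.3186 \cdot 10^{-7}$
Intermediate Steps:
$I = -2$
$x{\left(S \right)} = \frac{1}{2}$
$q{\left(V \right)} = 4$ ($q{\left(V \right)} = \left(-2\right)^{2} = 4$)
$O{\left(n,t \right)} = -7$ ($O{\left(n,t \right)} = -6 + \left(- \frac{18}{9} + \frac{t}{t}\right) = -6 + \left(\left(-18\right) \frac{1}{9} + 1\right) = -6 + \left(-2 + 1\right) = -6 - 1 = -7$)
$h{\left(Y,J \right)} = 64$ ($h{\left(Y,J \right)} = 4^{3} = 64$)
$\frac{1}{h{\left(2656,O{\left(30,-31 \right)} \right)} - 7584009} = \frac{1}{64 - 7584009} = \frac{1}{-7583945} = - \frac{1}{7583945}$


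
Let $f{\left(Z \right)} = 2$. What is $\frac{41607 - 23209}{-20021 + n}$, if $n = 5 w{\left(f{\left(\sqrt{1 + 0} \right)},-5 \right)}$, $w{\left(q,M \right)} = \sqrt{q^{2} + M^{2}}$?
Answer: $- \frac{184173179}{200419858} - \frac{45995 \sqrt{29}}{200419858} \approx -0.92017$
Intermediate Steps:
$w{\left(q,M \right)} = \sqrt{M^{2} + q^{2}}$
$n = 5 \sqrt{29}$ ($n = 5 \sqrt{\left(-5\right)^{2} + 2^{2}} = 5 \sqrt{25 + 4} = 5 \sqrt{29} \approx 26.926$)
$\frac{41607 - 23209}{-20021 + n} = \frac{41607 - 23209}{-20021 + 5 \sqrt{29}} = \frac{18398}{-20021 + 5 \sqrt{29}}$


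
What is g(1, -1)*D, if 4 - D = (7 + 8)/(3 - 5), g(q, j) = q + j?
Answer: 0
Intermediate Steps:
g(q, j) = j + q
D = 23/2 (D = 4 - (7 + 8)/(3 - 5) = 4 - 15/(-2) = 4 - 15*(-1)/2 = 4 - 1*(-15/2) = 4 + 15/2 = 23/2 ≈ 11.500)
g(1, -1)*D = (-1 + 1)*(23/2) = 0*(23/2) = 0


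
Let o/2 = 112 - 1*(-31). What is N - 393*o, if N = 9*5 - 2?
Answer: -112355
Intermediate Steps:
o = 286 (o = 2*(112 - 1*(-31)) = 2*(112 + 31) = 2*143 = 286)
N = 43 (N = 45 - 2 = 43)
N - 393*o = 43 - 393*286 = 43 - 112398 = -112355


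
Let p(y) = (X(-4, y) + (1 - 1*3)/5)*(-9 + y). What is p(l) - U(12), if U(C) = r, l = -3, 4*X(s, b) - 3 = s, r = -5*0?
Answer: 39/5 ≈ 7.8000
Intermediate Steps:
r = 0
X(s, b) = 3/4 + s/4
U(C) = 0
p(y) = 117/20 - 13*y/20 (p(y) = ((3/4 + (1/4)*(-4)) + (1 - 1*3)/5)*(-9 + y) = ((3/4 - 1) + (1 - 3)*(1/5))*(-9 + y) = (-1/4 - 2*1/5)*(-9 + y) = (-1/4 - 2/5)*(-9 + y) = -13*(-9 + y)/20 = 117/20 - 13*y/20)
p(l) - U(12) = (117/20 - 13/20*(-3)) - 1*0 = (117/20 + 39/20) + 0 = 39/5 + 0 = 39/5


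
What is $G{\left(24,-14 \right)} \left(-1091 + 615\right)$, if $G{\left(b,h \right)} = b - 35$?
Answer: $5236$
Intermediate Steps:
$G{\left(b,h \right)} = -35 + b$
$G{\left(24,-14 \right)} \left(-1091 + 615\right) = \left(-35 + 24\right) \left(-1091 + 615\right) = \left(-11\right) \left(-476\right) = 5236$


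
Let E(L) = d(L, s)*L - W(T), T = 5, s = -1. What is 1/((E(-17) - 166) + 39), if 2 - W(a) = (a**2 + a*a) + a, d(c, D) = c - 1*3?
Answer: 1/266 ≈ 0.0037594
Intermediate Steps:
d(c, D) = -3 + c (d(c, D) = c - 3 = -3 + c)
W(a) = 2 - a - 2*a**2 (W(a) = 2 - ((a**2 + a*a) + a) = 2 - ((a**2 + a**2) + a) = 2 - (2*a**2 + a) = 2 - (a + 2*a**2) = 2 + (-a - 2*a**2) = 2 - a - 2*a**2)
E(L) = 53 + L*(-3 + L) (E(L) = (-3 + L)*L - (2 - 1*5 - 2*5**2) = L*(-3 + L) - (2 - 5 - 2*25) = L*(-3 + L) - (2 - 5 - 50) = L*(-3 + L) - 1*(-53) = L*(-3 + L) + 53 = 53 + L*(-3 + L))
1/((E(-17) - 166) + 39) = 1/(((53 - 17*(-3 - 17)) - 166) + 39) = 1/(((53 - 17*(-20)) - 166) + 39) = 1/(((53 + 340) - 166) + 39) = 1/((393 - 166) + 39) = 1/(227 + 39) = 1/266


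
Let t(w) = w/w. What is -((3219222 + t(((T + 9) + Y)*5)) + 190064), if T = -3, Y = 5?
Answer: -3409287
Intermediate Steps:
t(w) = 1
-((3219222 + t(((T + 9) + Y)*5)) + 190064) = -((3219222 + 1) + 190064) = -(3219223 + 190064) = -1*3409287 = -3409287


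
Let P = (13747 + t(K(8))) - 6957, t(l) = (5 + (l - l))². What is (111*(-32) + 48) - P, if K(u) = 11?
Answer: -10319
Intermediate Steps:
t(l) = 25 (t(l) = (5 + 0)² = 5² = 25)
P = 6815 (P = (13747 + 25) - 6957 = 13772 - 6957 = 6815)
(111*(-32) + 48) - P = (111*(-32) + 48) - 1*6815 = (-3552 + 48) - 6815 = -3504 - 6815 = -10319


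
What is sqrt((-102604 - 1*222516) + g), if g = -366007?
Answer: I*sqrt(691127) ≈ 831.34*I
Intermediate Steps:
sqrt((-102604 - 1*222516) + g) = sqrt((-102604 - 1*222516) - 366007) = sqrt((-102604 - 222516) - 366007) = sqrt(-325120 - 366007) = sqrt(-691127) = I*sqrt(691127)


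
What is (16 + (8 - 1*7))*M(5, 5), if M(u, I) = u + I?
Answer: 170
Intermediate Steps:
M(u, I) = I + u
(16 + (8 - 1*7))*M(5, 5) = (16 + (8 - 1*7))*(5 + 5) = (16 + (8 - 7))*10 = (16 + 1)*10 = 17*10 = 170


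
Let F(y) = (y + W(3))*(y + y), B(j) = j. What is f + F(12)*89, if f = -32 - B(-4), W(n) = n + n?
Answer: 38420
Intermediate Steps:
W(n) = 2*n
F(y) = 2*y*(6 + y) (F(y) = (y + 2*3)*(y + y) = (y + 6)*(2*y) = (6 + y)*(2*y) = 2*y*(6 + y))
f = -28 (f = -32 - 1*(-4) = -32 + 4 = -28)
f + F(12)*89 = -28 + (2*12*(6 + 12))*89 = -28 + (2*12*18)*89 = -28 + 432*89 = -28 + 38448 = 38420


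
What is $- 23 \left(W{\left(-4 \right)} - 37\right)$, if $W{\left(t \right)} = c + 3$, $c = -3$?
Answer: $851$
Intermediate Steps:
$W{\left(t \right)} = 0$ ($W{\left(t \right)} = -3 + 3 = 0$)
$- 23 \left(W{\left(-4 \right)} - 37\right) = - 23 \left(0 - 37\right) = \left(-23\right) \left(-37\right) = 851$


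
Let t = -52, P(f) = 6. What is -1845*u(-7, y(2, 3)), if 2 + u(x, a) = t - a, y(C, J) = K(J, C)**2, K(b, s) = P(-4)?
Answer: 166050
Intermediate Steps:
K(b, s) = 6
y(C, J) = 36 (y(C, J) = 6**2 = 36)
u(x, a) = -54 - a (u(x, a) = -2 + (-52 - a) = -54 - a)
-1845*u(-7, y(2, 3)) = -1845*(-54 - 1*36) = -1845*(-54 - 36) = -1845*(-90) = 166050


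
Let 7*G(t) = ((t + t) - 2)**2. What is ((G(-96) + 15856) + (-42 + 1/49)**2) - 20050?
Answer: 7070603/2401 ≈ 2944.9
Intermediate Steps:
G(t) = (-2 + 2*t)**2/7 (G(t) = ((t + t) - 2)**2/7 = (2*t - 2)**2/7 = (-2 + 2*t)**2/7)
((G(-96) + 15856) + (-42 + 1/49)**2) - 20050 = ((4*(-1 - 96)**2/7 + 15856) + (-42 + 1/49)**2) - 20050 = (((4/7)*(-97)**2 + 15856) + (-42 + 1/49)**2) - 20050 = (((4/7)*9409 + 15856) + (-2057/49)**2) - 20050 = ((37636/7 + 15856) + 4231249/2401) - 20050 = (148628/7 + 4231249/2401) - 20050 = 55210653/2401 - 20050 = 7070603/2401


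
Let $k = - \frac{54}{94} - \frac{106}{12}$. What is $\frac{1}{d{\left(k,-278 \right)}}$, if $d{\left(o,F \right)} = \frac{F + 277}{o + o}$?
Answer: $\frac{2653}{141} \approx 18.816$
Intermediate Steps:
$k = - \frac{2653}{282}$ ($k = \left(-54\right) \frac{1}{94} - \frac{53}{6} = - \frac{27}{47} - \frac{53}{6} = - \frac{2653}{282} \approx -9.4078$)
$d{\left(o,F \right)} = \frac{277 + F}{2 o}$
$\frac{1}{d{\left(k,-278 \right)}} = \frac{1}{\frac{1}{2} \frac{1}{- \frac{2653}{282}} \left(277 - 278\right)} = \frac{1}{\frac{1}{2} \left(- \frac{282}{2653}\right) \left(-1\right)} = \frac{1}{\frac{141}{2653}} = \frac{2653}{141}$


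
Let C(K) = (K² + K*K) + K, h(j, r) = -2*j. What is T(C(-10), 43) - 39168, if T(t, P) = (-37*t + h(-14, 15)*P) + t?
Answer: -44804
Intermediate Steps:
C(K) = K + 2*K² (C(K) = (K² + K²) + K = 2*K² + K = K + 2*K²)
T(t, P) = -36*t + 28*P (T(t, P) = (-37*t + (-2*(-14))*P) + t = (-37*t + 28*P) + t = -36*t + 28*P)
T(C(-10), 43) - 39168 = (-(-360)*(1 + 2*(-10)) + 28*43) - 39168 = (-(-360)*(1 - 20) + 1204) - 39168 = (-(-360)*(-19) + 1204) - 39168 = (-36*190 + 1204) - 39168 = (-6840 + 1204) - 39168 = -5636 - 39168 = -44804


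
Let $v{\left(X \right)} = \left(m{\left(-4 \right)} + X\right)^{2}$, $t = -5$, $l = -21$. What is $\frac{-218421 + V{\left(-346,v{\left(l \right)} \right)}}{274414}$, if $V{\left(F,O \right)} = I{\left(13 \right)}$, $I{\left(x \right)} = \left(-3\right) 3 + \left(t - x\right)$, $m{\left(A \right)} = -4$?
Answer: $- \frac{109224}{137207} \approx -0.79605$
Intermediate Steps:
$I{\left(x \right)} = -14 - x$ ($I{\left(x \right)} = \left(-3\right) 3 - \left(5 + x\right) = -9 - \left(5 + x\right) = -14 - x$)
$v{\left(X \right)} = \left(-4 + X\right)^{2}$
$V{\left(F,O \right)} = -27$ ($V{\left(F,O \right)} = -14 - 13 = -27$)
$\frac{-218421 + V{\left(-346,v{\left(l \right)} \right)}}{274414} = \frac{-218421 - 27}{274414} = \left(-218448\right) \frac{1}{274414} = - \frac{109224}{137207}$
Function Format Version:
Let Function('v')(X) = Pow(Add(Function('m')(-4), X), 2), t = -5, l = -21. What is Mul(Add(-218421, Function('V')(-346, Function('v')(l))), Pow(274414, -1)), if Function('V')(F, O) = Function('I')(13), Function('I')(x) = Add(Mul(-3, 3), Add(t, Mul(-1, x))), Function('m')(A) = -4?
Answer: Rational(-109224, 137207) ≈ -0.79605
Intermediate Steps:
Function('I')(x) = Add(-14, Mul(-1, x)) (Function('I')(x) = Add(Mul(-3, 3), Add(-5, Mul(-1, x))) = Add(-9, Add(-5, Mul(-1, x))) = Add(-14, Mul(-1, x)))
Function('v')(X) = Pow(Add(-4, X), 2)
Function('V')(F, O) = -27 (Function('V')(F, O) = Add(-14, Mul(-1, 13)) = Add(-14, -13) = -27)
Mul(Add(-218421, Function('V')(-346, Function('v')(l))), Pow(274414, -1)) = Mul(Add(-218421, -27), Pow(274414, -1)) = Mul(-218448, Rational(1, 274414)) = Rational(-109224, 137207)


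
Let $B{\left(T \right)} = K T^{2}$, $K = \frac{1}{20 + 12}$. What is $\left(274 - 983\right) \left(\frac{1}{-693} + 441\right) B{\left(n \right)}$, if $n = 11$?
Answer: $- \frac{595866997}{504} \approx -1.1823 \cdot 10^{6}$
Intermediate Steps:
$K = \frac{1}{32} \approx 0.03125$
$B{\left(T \right)} = \frac{T^{2}}{32}$
$\left(274 - 983\right) \left(\frac{1}{-693} + 441\right) B{\left(n \right)} = \left(274 - 983\right) \left(\frac{1}{-693} + 441\right) \frac{11^{2}}{32} = - 709 \left(- \frac{1}{693} + 441\right) \frac{1}{32} \cdot 121 = \left(-709\right) \frac{305612}{693} \cdot \frac{121}{32} = \left(- \frac{216678908}{693}\right) \frac{121}{32} = - \frac{595866997}{504}$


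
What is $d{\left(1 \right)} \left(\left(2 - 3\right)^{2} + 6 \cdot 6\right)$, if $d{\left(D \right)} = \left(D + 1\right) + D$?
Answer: $111$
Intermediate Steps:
$d{\left(D \right)} = 1 + 2 D$ ($d{\left(D \right)} = \left(1 + D\right) + D = 1 + 2 D$)
$d{\left(1 \right)} \left(\left(2 - 3\right)^{2} + 6 \cdot 6\right) = \left(1 + 2 \cdot 1\right) \left(\left(2 - 3\right)^{2} + 6 \cdot 6\right) = \left(1 + 2\right) \left(\left(-1\right)^{2} + 36\right) = 3 \left(1 + 36\right) = 3 \cdot 37 = 111$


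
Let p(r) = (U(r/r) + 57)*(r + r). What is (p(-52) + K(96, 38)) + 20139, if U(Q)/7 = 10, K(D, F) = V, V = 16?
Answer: 6947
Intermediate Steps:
K(D, F) = 16
U(Q) = 70 (U(Q) = 7*10 = 70)
p(r) = 254*r (p(r) = (70 + 57)*(r + r) = 127*(2*r) = 254*r)
(p(-52) + K(96, 38)) + 20139 = (254*(-52) + 16) + 20139 = (-13208 + 16) + 20139 = -13192 + 20139 = 6947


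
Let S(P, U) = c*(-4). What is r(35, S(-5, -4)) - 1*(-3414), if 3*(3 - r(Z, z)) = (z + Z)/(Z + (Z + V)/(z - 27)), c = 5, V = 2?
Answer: 5494301/1608 ≈ 3416.9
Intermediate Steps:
S(P, U) = -20 (S(P, U) = 5*(-4) = -20)
r(Z, z) = 3 - (Z + z)/(3*(Z + (2 + Z)/(-27 + z))) (r(Z, z) = 3 - (z + Z)/(3*(Z + (Z + 2)/(z - 27))) = 3 - (Z + z)/(3*(Z + (2 + Z)/(-27 + z))))
r(35, S(-5, -4)) - 1*(-3414) = (18 - 1*(-20)² - 207*35 + 27*(-20) + 8*35*(-20))/(3*(2 - 26*35 + 35*(-20))) - 1*(-3414) = (18 - 1*400 - 7245 - 540 - 5600)/(3*(2 - 910 - 700)) + 3414 = (⅓)*(18 - 400 - 7245 - 540 - 5600)/(-1608) + 3414 = (⅓)*(-1/1608)*(-13767) + 3414 = 4589/1608 + 3414 = 5494301/1608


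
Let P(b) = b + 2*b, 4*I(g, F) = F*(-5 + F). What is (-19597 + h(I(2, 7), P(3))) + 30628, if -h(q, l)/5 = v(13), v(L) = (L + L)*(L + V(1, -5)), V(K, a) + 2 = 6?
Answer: 8821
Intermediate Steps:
V(K, a) = 4 (V(K, a) = -2 + 6 = 4)
I(g, F) = F*(-5 + F)/4 (I(g, F) = (F*(-5 + F))/4 = F*(-5 + F)/4)
P(b) = 3*b
v(L) = 2*L*(4 + L) (v(L) = (L + L)*(L + 4) = (2*L)*(4 + L) = 2*L*(4 + L))
h(q, l) = -2210 (h(q, l) = -10*13*(4 + 13) = -10*13*17 = -5*442 = -2210)
(-19597 + h(I(2, 7), P(3))) + 30628 = (-19597 - 2210) + 30628 = -21807 + 30628 = 8821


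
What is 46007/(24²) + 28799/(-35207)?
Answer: 1603180225/20279232 ≈ 79.055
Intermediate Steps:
46007/(24²) + 28799/(-35207) = 46007/576 + 28799*(-1/35207) = 46007*(1/576) - 28799/35207 = 46007/576 - 28799/35207 = 1603180225/20279232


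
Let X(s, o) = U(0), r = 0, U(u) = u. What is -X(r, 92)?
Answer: 0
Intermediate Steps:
X(s, o) = 0
-X(r, 92) = -1*0 = 0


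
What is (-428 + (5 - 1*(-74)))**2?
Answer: 121801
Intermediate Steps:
(-428 + (5 - 1*(-74)))**2 = (-428 + (5 + 74))**2 = (-428 + 79)**2 = (-349)**2 = 121801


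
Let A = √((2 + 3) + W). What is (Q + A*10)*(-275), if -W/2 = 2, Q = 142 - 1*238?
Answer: 23650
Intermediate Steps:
Q = -96 (Q = 142 - 238 = -96)
W = -4 (W = -2*2 = -4)
A = 1 (A = √((2 + 3) - 4) = √(5 - 4) = √1 = 1)
(Q + A*10)*(-275) = (-96 + 1*10)*(-275) = (-96 + 10)*(-275) = -86*(-275) = 23650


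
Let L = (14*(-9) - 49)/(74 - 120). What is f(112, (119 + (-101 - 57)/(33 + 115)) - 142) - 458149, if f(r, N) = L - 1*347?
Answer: -21090641/46 ≈ -4.5849e+5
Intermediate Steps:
L = 175/46 (L = (-126 - 49)/(-46) = -175*(-1/46) = 175/46 ≈ 3.8043)
f(r, N) = -15787/46 (f(r, N) = 175/46 - 1*347 = 175/46 - 347 = -15787/46)
f(112, (119 + (-101 - 57)/(33 + 115)) - 142) - 458149 = -15787/46 - 458149 = -21090641/46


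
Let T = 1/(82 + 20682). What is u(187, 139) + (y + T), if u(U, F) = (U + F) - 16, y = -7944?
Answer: -158512375/20764 ≈ -7634.0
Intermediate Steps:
u(U, F) = -16 + F + U (u(U, F) = (F + U) - 16 = -16 + F + U)
T = 1/20764 ≈ 4.8160e-5
u(187, 139) + (y + T) = (-16 + 139 + 187) + (-7944 + 1/20764) = 310 - 164949215/20764 = -158512375/20764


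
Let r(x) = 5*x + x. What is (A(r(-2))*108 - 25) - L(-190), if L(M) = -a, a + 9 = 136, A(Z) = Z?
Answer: -1194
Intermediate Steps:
r(x) = 6*x
a = 127 (a = -9 + 136 = 127)
L(M) = -127 (L(M) = -1*127 = -127)
(A(r(-2))*108 - 25) - L(-190) = ((6*(-2))*108 - 25) - 1*(-127) = (-12*108 - 25) + 127 = (-1296 - 25) + 127 = -1321 + 127 = -1194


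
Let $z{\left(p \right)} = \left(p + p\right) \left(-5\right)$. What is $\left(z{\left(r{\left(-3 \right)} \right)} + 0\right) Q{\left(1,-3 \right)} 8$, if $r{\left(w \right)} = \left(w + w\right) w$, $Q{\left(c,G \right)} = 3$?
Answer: $-4320$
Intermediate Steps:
$r{\left(w \right)} = 2 w^{2}$ ($r{\left(w \right)} = 2 w w = 2 w^{2}$)
$z{\left(p \right)} = - 10 p$ ($z{\left(p \right)} = 2 p \left(-5\right) = - 10 p$)
$\left(z{\left(r{\left(-3 \right)} \right)} + 0\right) Q{\left(1,-3 \right)} 8 = \left(- 10 \cdot 2 \left(-3\right)^{2} + 0\right) 3 \cdot 8 = \left(- 10 \cdot 2 \cdot 9 + 0\right) 3 \cdot 8 = \left(\left(-10\right) 18 + 0\right) 3 \cdot 8 = \left(-180 + 0\right) 3 \cdot 8 = \left(-180\right) 3 \cdot 8 = \left(-540\right) 8 = -4320$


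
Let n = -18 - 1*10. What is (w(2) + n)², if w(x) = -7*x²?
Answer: 3136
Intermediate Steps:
n = -28 (n = -18 - 10 = -28)
(w(2) + n)² = (-7*2² - 28)² = (-7*4 - 28)² = (-28 - 28)² = (-56)² = 3136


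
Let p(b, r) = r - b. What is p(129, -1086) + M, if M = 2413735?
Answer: 2412520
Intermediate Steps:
p(129, -1086) + M = (-1086 - 1*129) + 2413735 = (-1086 - 129) + 2413735 = -1215 + 2413735 = 2412520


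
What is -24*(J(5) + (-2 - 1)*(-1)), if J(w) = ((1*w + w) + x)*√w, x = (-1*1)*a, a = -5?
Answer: -72 - 360*√5 ≈ -876.98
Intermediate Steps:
x = 5 (x = -1*1*(-5) = -1*(-5) = 5)
J(w) = √w*(5 + 2*w) (J(w) = ((1*w + w) + 5)*√w = ((w + w) + 5)*√w = (2*w + 5)*√w = (5 + 2*w)*√w = √w*(5 + 2*w))
-24*(J(5) + (-2 - 1)*(-1)) = -24*(√5*(5 + 2*5) + (-2 - 1)*(-1)) = -24*(√5*(5 + 10) - 3*(-1)) = -24*(√5*15 + 3) = -24*(15*√5 + 3) = -24*(3 + 15*√5) = -72 - 360*√5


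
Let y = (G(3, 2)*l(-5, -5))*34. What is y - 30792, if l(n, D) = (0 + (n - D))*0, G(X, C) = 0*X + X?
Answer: -30792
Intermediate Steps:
G(X, C) = X (G(X, C) = 0 + X = X)
l(n, D) = 0 (l(n, D) = (n - D)*0 = 0)
y = 0 (y = (3*0)*34 = 0*34 = 0)
y - 30792 = 0 - 30792 = -30792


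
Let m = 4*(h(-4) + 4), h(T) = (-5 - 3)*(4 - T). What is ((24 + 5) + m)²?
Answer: 44521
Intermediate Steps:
h(T) = -32 + 8*T (h(T) = -8*(4 - T) = -32 + 8*T)
m = -240 (m = 4*((-32 + 8*(-4)) + 4) = 4*((-32 - 32) + 4) = 4*(-64 + 4) = 4*(-60) = -240)
((24 + 5) + m)² = ((24 + 5) - 240)² = (29 - 240)² = (-211)² = 44521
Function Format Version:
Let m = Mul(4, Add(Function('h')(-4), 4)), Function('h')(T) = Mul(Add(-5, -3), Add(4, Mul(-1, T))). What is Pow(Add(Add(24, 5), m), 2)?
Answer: 44521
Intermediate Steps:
Function('h')(T) = Add(-32, Mul(8, T)) (Function('h')(T) = Mul(-8, Add(4, Mul(-1, T))) = Add(-32, Mul(8, T)))
m = -240 (m = Mul(4, Add(Add(-32, Mul(8, -4)), 4)) = Mul(4, Add(Add(-32, -32), 4)) = Mul(4, Add(-64, 4)) = Mul(4, -60) = -240)
Pow(Add(Add(24, 5), m), 2) = Pow(Add(Add(24, 5), -240), 2) = Pow(Add(29, -240), 2) = Pow(-211, 2) = 44521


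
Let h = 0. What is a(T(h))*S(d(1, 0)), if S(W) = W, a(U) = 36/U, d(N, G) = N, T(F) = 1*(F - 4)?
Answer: -9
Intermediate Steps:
T(F) = -4 + F (T(F) = 1*(-4 + F) = -4 + F)
a(T(h))*S(d(1, 0)) = (36/(-4 + 0))*1 = (36/(-4))*1 = (36*(-¼))*1 = -9*1 = -9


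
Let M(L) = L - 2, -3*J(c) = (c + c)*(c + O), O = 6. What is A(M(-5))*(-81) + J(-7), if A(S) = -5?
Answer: 1201/3 ≈ 400.33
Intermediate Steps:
J(c) = -2*c*(6 + c)/3 (J(c) = -(c + c)*(c + 6)/3 = -2*c*(6 + c)/3)
M(L) = -2 + L
A(M(-5))*(-81) + J(-7) = -5*(-81) - ⅔*(-7)*(6 - 7) = 405 - ⅔*(-7)*(-1) = 405 - 14/3 = 1201/3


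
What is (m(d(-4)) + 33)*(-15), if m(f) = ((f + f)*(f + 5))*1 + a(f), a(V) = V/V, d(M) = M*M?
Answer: -10590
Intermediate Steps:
d(M) = M**2
a(V) = 1
m(f) = 1 + 2*f*(5 + f) (m(f) = ((f + f)*(f + 5))*1 + 1 = ((2*f)*(5 + f))*1 + 1 = (2*f*(5 + f))*1 + 1 = 2*f*(5 + f) + 1 = 1 + 2*f*(5 + f))
(m(d(-4)) + 33)*(-15) = ((1 + 2*((-4)**2)**2 + 10*(-4)**2) + 33)*(-15) = ((1 + 2*16**2 + 10*16) + 33)*(-15) = ((1 + 2*256 + 160) + 33)*(-15) = ((1 + 512 + 160) + 33)*(-15) = (673 + 33)*(-15) = 706*(-15) = -10590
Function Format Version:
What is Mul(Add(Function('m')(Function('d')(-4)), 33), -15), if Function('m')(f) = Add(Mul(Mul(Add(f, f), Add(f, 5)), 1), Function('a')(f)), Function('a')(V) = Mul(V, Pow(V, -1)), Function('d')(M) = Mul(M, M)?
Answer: -10590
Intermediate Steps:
Function('d')(M) = Pow(M, 2)
Function('a')(V) = 1
Function('m')(f) = Add(1, Mul(2, f, Add(5, f))) (Function('m')(f) = Add(Mul(Mul(Add(f, f), Add(f, 5)), 1), 1) = Add(Mul(Mul(Mul(2, f), Add(5, f)), 1), 1) = Add(Mul(Mul(2, f, Add(5, f)), 1), 1) = Add(Mul(2, f, Add(5, f)), 1) = Add(1, Mul(2, f, Add(5, f))))
Mul(Add(Function('m')(Function('d')(-4)), 33), -15) = Mul(Add(Add(1, Mul(2, Pow(Pow(-4, 2), 2)), Mul(10, Pow(-4, 2))), 33), -15) = Mul(Add(Add(1, Mul(2, Pow(16, 2)), Mul(10, 16)), 33), -15) = Mul(Add(Add(1, Mul(2, 256), 160), 33), -15) = Mul(Add(Add(1, 512, 160), 33), -15) = Mul(Add(673, 33), -15) = Mul(706, -15) = -10590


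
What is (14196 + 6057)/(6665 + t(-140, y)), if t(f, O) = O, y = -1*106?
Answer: 20253/6559 ≈ 3.0878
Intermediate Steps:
y = -106
(14196 + 6057)/(6665 + t(-140, y)) = (14196 + 6057)/(6665 - 106) = 20253/6559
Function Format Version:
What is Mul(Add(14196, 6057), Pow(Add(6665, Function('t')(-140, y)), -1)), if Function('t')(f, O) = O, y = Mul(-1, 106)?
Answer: Rational(20253, 6559) ≈ 3.0878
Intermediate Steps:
y = -106
Mul(Add(14196, 6057), Pow(Add(6665, Function('t')(-140, y)), -1)) = Mul(Add(14196, 6057), Pow(Add(6665, -106), -1)) = Mul(20253, Pow(6559, -1)) = Mul(20253, Rational(1, 6559)) = Rational(20253, 6559)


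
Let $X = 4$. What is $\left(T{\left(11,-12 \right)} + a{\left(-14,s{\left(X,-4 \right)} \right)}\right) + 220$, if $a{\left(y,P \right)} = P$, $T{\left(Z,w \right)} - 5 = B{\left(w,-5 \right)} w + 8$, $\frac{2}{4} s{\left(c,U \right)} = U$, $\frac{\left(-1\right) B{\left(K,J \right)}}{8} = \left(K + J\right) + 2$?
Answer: $-1215$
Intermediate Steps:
$B{\left(K,J \right)} = -16 - 8 J - 8 K$ ($B{\left(K,J \right)} = - 8 \left(\left(K + J\right) + 2\right) = - 8 \left(\left(J + K\right) + 2\right) = - 8 \left(2 + J + K\right) = -16 - 8 J - 8 K$)
$s{\left(c,U \right)} = 2 U$
$T{\left(Z,w \right)} = 13 + w \left(24 - 8 w\right)$ ($T{\left(Z,w \right)} = 5 + \left(\left(-16 - -40 - 8 w\right) w + 8\right) = 5 + \left(\left(-16 + 40 - 8 w\right) w + 8\right) = 5 + \left(\left(24 - 8 w\right) w + 8\right) = 5 + \left(w \left(24 - 8 w\right) + 8\right) = 5 + \left(8 + w \left(24 - 8 w\right)\right) = 13 + w \left(24 - 8 w\right)$)
$\left(T{\left(11,-12 \right)} + a{\left(-14,s{\left(X,-4 \right)} \right)}\right) + 220 = \left(\left(13 - - 96 \left(-3 - 12\right)\right) + 2 \left(-4\right)\right) + 220 = \left(\left(13 - \left(-96\right) \left(-15\right)\right) - 8\right) + 220 = \left(\left(13 - 1440\right) - 8\right) + 220 = \left(-1427 - 8\right) + 220 = -1435 + 220 = -1215$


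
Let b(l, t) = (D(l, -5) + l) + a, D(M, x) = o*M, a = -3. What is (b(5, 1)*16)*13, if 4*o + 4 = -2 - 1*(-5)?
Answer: 156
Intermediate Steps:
o = -¼ (o = -1 + (-2 - 1*(-5))/4 = -1 + (-2 + 5)/4 = -1 + (¼)*3 = -1 + ¾ = -¼ ≈ -0.25000)
D(M, x) = -M/4
b(l, t) = -3 + 3*l/4 (b(l, t) = (-l/4 + l) - 3 = 3*l/4 - 3 = -3 + 3*l/4)
(b(5, 1)*16)*13 = ((-3 + (¾)*5)*16)*13 = ((-3 + 15/4)*16)*13 = ((¾)*16)*13 = 12*13 = 156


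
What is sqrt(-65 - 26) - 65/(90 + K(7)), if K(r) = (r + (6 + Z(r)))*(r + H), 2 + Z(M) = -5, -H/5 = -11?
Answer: -65/462 + I*sqrt(91) ≈ -0.14069 + 9.5394*I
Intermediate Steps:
H = 55 (H = -5*(-11) = 55)
Z(M) = -7 (Z(M) = -2 - 5 = -7)
K(r) = (-1 + r)*(55 + r) (K(r) = (r + (6 - 7))*(r + 55) = (r - 1)*(55 + r) = (-1 + r)*(55 + r))
sqrt(-65 - 26) - 65/(90 + K(7)) = sqrt(-65 - 26) - 65/(90 + (-55 + 7**2 + 54*7)) = sqrt(-91) - 65/(90 + (-55 + 49 + 378)) = I*sqrt(91) - 65/(90 + 372) = I*sqrt(91) - 65/462 = -65/462 + I*sqrt(91)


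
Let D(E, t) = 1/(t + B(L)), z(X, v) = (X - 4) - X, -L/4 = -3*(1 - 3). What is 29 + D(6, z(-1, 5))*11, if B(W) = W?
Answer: 801/28 ≈ 28.607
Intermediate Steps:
L = -24 (L = -(-12)*(1 - 3) = -(-12)*(-2) = -4*6 = -24)
z(X, v) = -4 (z(X, v) = (-4 + X) - X = -4)
D(E, t) = 1/(-24 + t) (D(E, t) = 1/(t - 24) = 1/(-24 + t))
29 + D(6, z(-1, 5))*11 = 29 + 11/(-24 - 4) = 29 + 11/(-28) = 29 - 1/28*11 = 29 - 11/28 = 801/28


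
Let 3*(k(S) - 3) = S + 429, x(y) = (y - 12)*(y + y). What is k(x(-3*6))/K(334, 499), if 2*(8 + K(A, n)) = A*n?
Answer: 46/7575 ≈ 0.0060726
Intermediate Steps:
x(y) = 2*y*(-12 + y) (x(y) = (-12 + y)*(2*y) = 2*y*(-12 + y))
K(A, n) = -8 + A*n/2 (K(A, n) = -8 + (A*n)/2 = -8 + A*n/2)
k(S) = 146 + S/3 (k(S) = 3 + (S + 429)/3 = 3 + (429 + S)/3 = 3 + (143 + S/3) = 146 + S/3)
k(x(-3*6))/K(334, 499) = (146 + (2*(-3*6)*(-12 - 3*6))/3)/(-8 + (1/2)*334*499) = (146 + (2*(-18)*(-12 - 18))/3)/(-8 + 83333) = (146 + (2*(-18)*(-30))/3)/83325 = (146 + (1/3)*1080)*(1/83325) = (146 + 360)*(1/83325) = 506*(1/83325) = 46/7575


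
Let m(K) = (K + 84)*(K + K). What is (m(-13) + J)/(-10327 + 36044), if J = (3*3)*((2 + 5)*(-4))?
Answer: -2098/25717 ≈ -0.081580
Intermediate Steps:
J = -252 (J = 9*(7*(-4)) = 9*(-28) = -252)
m(K) = 2*K*(84 + K) (m(K) = (84 + K)*(2*K) = 2*K*(84 + K))
(m(-13) + J)/(-10327 + 36044) = (2*(-13)*(84 - 13) - 252)/(-10327 + 36044) = (2*(-13)*71 - 252)/25717 = (-1846 - 252)*(1/25717) = -2098*1/25717 = -2098/25717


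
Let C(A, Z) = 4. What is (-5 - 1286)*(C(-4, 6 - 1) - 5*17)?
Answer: 104571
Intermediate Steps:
(-5 - 1286)*(C(-4, 6 - 1) - 5*17) = (-5 - 1286)*(4 - 5*17) = -1291*(4 - 85) = -1291*(-81) = 104571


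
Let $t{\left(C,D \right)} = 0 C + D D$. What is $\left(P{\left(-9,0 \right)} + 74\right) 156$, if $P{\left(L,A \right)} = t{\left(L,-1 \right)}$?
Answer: $11700$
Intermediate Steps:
$t{\left(C,D \right)} = D^{2}$ ($t{\left(C,D \right)} = 0 + D^{2} = D^{2}$)
$P{\left(L,A \right)} = 1$ ($P{\left(L,A \right)} = \left(-1\right)^{2} = 1$)
$\left(P{\left(-9,0 \right)} + 74\right) 156 = \left(1 + 74\right) 156 = 75 \cdot 156 = 11700$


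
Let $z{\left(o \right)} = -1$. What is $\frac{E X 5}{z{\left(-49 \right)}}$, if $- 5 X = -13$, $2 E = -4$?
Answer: $26$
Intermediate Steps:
$E = -2$ ($E = \frac{1}{2} \left(-4\right) = -2$)
$X = \frac{13}{5}$ ($X = \left(- \frac{1}{5}\right) \left(-13\right) = \frac{13}{5} \approx 2.6$)
$\frac{E X 5}{z{\left(-49 \right)}} = \frac{\left(-2\right) \frac{13}{5} \cdot 5}{-1} = \left(- \frac{26}{5}\right) 5 \left(-1\right) = \left(-26\right) \left(-1\right) = 26$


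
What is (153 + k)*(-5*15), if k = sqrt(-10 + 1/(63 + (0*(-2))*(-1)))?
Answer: -11475 - 25*I*sqrt(4403)/7 ≈ -11475.0 - 236.98*I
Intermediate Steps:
k = I*sqrt(4403)/21 (k = sqrt(-10 + 1/(63 + 0*(-1))) = sqrt(-10 + 1/(63 + 0)) = sqrt(-10 + 1/63) = sqrt(-629/63) = I*sqrt(4403)/21 ≈ 3.1598*I)
(153 + k)*(-5*15) = (153 + I*sqrt(4403)/21)*(-5*15) = (153 + I*sqrt(4403)/21)*(-75) = -11475 - 25*I*sqrt(4403)/7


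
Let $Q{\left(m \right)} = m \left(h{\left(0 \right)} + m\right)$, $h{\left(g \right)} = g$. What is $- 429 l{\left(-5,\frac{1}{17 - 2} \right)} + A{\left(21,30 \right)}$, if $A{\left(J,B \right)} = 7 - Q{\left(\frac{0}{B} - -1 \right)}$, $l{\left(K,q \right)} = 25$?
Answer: $-10719$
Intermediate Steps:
$Q{\left(m \right)} = m^{2}$ ($Q{\left(m \right)} = m \left(0 + m\right) = m m = m^{2}$)
$A{\left(J,B \right)} = 6$ ($A{\left(J,B \right)} = 7 - \left(\frac{0}{B} - -1\right)^{2} = 7 - \left(0 + 1\right)^{2} = 7 - 1^{2} = 7 - 1 = 6$)
$- 429 l{\left(-5,\frac{1}{17 - 2} \right)} + A{\left(21,30 \right)} = \left(-429\right) 25 + 6 = -10725 + 6 = -10719$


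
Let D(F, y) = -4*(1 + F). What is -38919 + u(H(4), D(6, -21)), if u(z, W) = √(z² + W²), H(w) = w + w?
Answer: -38919 + 4*√53 ≈ -38890.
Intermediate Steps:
H(w) = 2*w
D(F, y) = -4 - 4*F
u(z, W) = √(W² + z²)
-38919 + u(H(4), D(6, -21)) = -38919 + √((-4 - 4*6)² + (2*4)²) = -38919 + √((-4 - 24)² + 8²) = -38919 + √((-28)² + 64) = -38919 + √(784 + 64) = -38919 + √848 = -38919 + 4*√53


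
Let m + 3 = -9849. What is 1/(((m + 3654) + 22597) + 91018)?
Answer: 1/107417 ≈ 9.3095e-6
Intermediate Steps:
m = -9852 (m = -3 - 9849 = -9852)
1/(((m + 3654) + 22597) + 91018) = 1/(((-9852 + 3654) + 22597) + 91018) = 1/((-6198 + 22597) + 91018) = 1/(16399 + 91018) = 1/107417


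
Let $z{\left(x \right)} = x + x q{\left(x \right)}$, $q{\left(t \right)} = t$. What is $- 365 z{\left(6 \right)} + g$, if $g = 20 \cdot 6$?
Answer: $-15210$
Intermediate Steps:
$g = 120$
$z{\left(x \right)} = x + x^{2}$ ($z{\left(x \right)} = x + x x = x + x^{2}$)
$- 365 z{\left(6 \right)} + g = - 365 \cdot 6 \left(1 + 6\right) + 120 = - 365 \cdot 6 \cdot 7 + 120 = \left(-365\right) 42 + 120 = -15330 + 120 = -15210$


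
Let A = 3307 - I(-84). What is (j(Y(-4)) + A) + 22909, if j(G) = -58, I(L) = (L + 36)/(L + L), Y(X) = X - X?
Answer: 183104/7 ≈ 26158.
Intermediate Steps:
Y(X) = 0
I(L) = (36 + L)/(2*L) (I(L) = (36 + L)/((2*L)) = (36 + L)*(1/(2*L)) = (36 + L)/(2*L))
A = 23147/7 (A = 3307 - (36 - 84)/(2*(-84)) = 3307 - (-1)*(-48)/(2*84) = 3307 - 1*2/7 = 3307 - 2/7 = 23147/7 ≈ 3306.7)
(j(Y(-4)) + A) + 22909 = (-58 + 23147/7) + 22909 = 22741/7 + 22909 = 183104/7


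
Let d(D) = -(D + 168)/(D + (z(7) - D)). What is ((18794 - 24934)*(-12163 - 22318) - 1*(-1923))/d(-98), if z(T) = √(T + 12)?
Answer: -211715263*√19/70 ≈ -1.3184e+7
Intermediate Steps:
z(T) = √(12 + T)
d(D) = -√19*(168 + D)/19 (d(D) = -(D + 168)/(D + (√(12 + 7) - D)) = -(168 + D)/(D + (√19 - D)) = -(168 + D)/(√19) = -(168 + D)*√19/19 = -√19*(168 + D)/19)
((18794 - 24934)*(-12163 - 22318) - 1*(-1923))/d(-98) = ((18794 - 24934)*(-12163 - 22318) - 1*(-1923))/((√19*(-168 - 1*(-98))/19)) = (-6140*(-34481) + 1923)/((√19*(-168 + 98)/19)) = (211713340 + 1923)/(((1/19)*√19*(-70))) = 211715263/((-70*√19/19)) = 211715263*(-√19/70) = -211715263*√19/70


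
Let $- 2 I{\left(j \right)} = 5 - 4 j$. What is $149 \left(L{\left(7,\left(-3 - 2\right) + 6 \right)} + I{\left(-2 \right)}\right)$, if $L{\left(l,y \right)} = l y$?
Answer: $\frac{149}{2} \approx 74.5$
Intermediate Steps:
$I{\left(j \right)} = - \frac{5}{2} + 2 j$ ($I{\left(j \right)} = - \frac{5 - 4 j}{2} = - \frac{5}{2} + 2 j$)
$149 \left(L{\left(7,\left(-3 - 2\right) + 6 \right)} + I{\left(-2 \right)}\right) = 149 \left(7 \left(\left(-3 - 2\right) + 6\right) + \left(- \frac{5}{2} + 2 \left(-2\right)\right)\right) = 149 \left(7 \left(-5 + 6\right) - \frac{13}{2}\right) = 149 \left(7 \cdot 1 - \frac{13}{2}\right) = 149 \left(7 - \frac{13}{2}\right) = 149 \cdot \frac{1}{2} = \frac{149}{2}$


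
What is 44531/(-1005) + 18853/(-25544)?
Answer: -1156447129/25671720 ≈ -45.047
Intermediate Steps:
44531/(-1005) + 18853/(-25544) = 44531*(-1/1005) + 18853*(-1/25544) = -44531/1005 - 18853/25544 = -1156447129/25671720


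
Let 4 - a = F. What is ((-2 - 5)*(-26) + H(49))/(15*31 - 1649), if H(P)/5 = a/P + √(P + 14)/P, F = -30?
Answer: -284/1813 - 15*√7/58016 ≈ -0.15733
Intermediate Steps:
a = 34 (a = 4 - 1*(-30) = 4 + 30 = 34)
H(P) = 170/P + 5*√(14 + P)/P (H(P) = 5*(34/P + √(P + 14)/P) = 5*(34/P + √(14 + P)/P) = 170/P + 5*√(14 + P)/P)
((-2 - 5)*(-26) + H(49))/(15*31 - 1649) = ((-2 - 5)*(-26) + 5*(34 + √(14 + 49))/49)/(15*31 - 1649) = (-7*(-26) + 5*(1/49)*(34 + √63))/(465 - 1649) = (182 + 5*(1/49)*(34 + 3*√7))/(-1184) = (182 + (170/49 + 15*√7/49))*(-1/1184) = (9088/49 + 15*√7/49)*(-1/1184) = -284/1813 - 15*√7/58016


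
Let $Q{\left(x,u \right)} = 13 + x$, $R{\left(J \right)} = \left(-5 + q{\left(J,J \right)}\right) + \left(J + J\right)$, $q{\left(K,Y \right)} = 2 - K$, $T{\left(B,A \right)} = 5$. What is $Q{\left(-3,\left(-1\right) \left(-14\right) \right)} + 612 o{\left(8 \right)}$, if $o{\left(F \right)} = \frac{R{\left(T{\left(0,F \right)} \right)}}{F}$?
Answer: $163$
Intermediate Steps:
$R{\left(J \right)} = -3 + J$ ($R{\left(J \right)} = \left(-5 - \left(-2 + J\right)\right) + \left(J + J\right) = \left(-3 - J\right) + 2 J = -3 + J$)
$o{\left(F \right)} = \frac{2}{F}$ ($o{\left(F \right)} = \frac{-3 + 5}{F} = \frac{2}{F}$)
$Q{\left(-3,\left(-1\right) \left(-14\right) \right)} + 612 o{\left(8 \right)} = \left(13 - 3\right) + 612 \cdot \frac{2}{8} = 10 + 612 \cdot 2 \cdot \frac{1}{8} = 10 + 612 \cdot \frac{1}{4} = 10 + 153 = 163$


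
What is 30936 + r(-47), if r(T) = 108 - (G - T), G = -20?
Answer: 31017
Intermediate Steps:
r(T) = 128 + T (r(T) = 108 - (-20 - T) = 108 + (20 + T) = 128 + T)
30936 + r(-47) = 30936 + (128 - 47) = 30936 + 81 = 31017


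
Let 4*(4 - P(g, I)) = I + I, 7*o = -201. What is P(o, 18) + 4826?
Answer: 4821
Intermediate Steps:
o = -201/7 (o = (⅐)*(-201) = -201/7 ≈ -28.714)
P(g, I) = 4 - I/2 (P(g, I) = 4 - (I + I)/4 = 4 - I/2)
P(o, 18) + 4826 = (4 - ½*18) + 4826 = (4 - 9) + 4826 = -5 + 4826 = 4821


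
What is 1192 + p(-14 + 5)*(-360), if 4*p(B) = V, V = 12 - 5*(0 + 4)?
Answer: 1912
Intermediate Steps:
V = -8 (V = 12 - 5*4 = 12 - 1*20 = 12 - 20 = -8)
p(B) = -2 (p(B) = (¼)*(-8) = -2)
1192 + p(-14 + 5)*(-360) = 1192 - 2*(-360) = 1192 + 720 = 1912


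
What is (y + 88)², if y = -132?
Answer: 1936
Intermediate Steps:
(y + 88)² = (-132 + 88)² = (-44)² = 1936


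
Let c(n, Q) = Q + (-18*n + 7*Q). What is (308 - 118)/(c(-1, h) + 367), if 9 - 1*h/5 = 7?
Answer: 38/93 ≈ 0.40860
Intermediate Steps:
h = 10 (h = 45 - 5*7 = 45 - 35 = 10)
c(n, Q) = -18*n + 8*Q
(308 - 118)/(c(-1, h) + 367) = (308 - 118)/((-18*(-1) + 8*10) + 367) = 190/((18 + 80) + 367) = 190/(98 + 367) = 190/465 = 190*(1/465) = 38/93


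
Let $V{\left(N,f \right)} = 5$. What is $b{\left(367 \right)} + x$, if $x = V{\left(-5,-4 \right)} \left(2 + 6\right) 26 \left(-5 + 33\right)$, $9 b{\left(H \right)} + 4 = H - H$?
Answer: $\frac{262076}{9} \approx 29120.0$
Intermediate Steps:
$b{\left(H \right)} = - \frac{4}{9}$ ($b{\left(H \right)} = - \frac{4}{9} + \frac{H - H}{9} = - \frac{4}{9} + \frac{1}{9} \cdot 0 = - \frac{4}{9} + 0 = - \frac{4}{9}$)
$x = 29120$ ($x = 5 \left(2 + 6\right) 26 \left(-5 + 33\right) = 5 \cdot 8 \cdot 26 \cdot 28 = 40 \cdot 728 = 29120$)
$b{\left(367 \right)} + x = - \frac{4}{9} + 29120 = \frac{262076}{9}$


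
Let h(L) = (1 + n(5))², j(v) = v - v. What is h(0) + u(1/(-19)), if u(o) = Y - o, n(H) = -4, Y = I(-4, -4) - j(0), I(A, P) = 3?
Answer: 229/19 ≈ 12.053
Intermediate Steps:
j(v) = 0
Y = 3 (Y = 3 - 1*0 = 3 + 0 = 3)
h(L) = 9 (h(L) = (1 - 4)² = (-3)² = 9)
u(o) = 3 - o
h(0) + u(1/(-19)) = 9 + (3 - 1/(-19)) = 9 + (3 - 1*(-1/19)) = 9 + (3 + 1/19) = 9 + 58/19 = 229/19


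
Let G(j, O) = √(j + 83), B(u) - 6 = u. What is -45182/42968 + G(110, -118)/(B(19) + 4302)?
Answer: -551/524 + √193/4327 ≈ -1.0483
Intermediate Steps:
B(u) = 6 + u
G(j, O) = √(83 + j)
-45182/42968 + G(110, -118)/(B(19) + 4302) = -45182/42968 + √(83 + 110)/((6 + 19) + 4302) = -45182*1/42968 + √193/(25 + 4302) = -551/524 + √193/4327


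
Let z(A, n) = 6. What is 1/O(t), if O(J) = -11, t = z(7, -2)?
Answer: -1/11 ≈ -0.090909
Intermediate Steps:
t = 6
1/O(t) = 1/(-11) = -1/11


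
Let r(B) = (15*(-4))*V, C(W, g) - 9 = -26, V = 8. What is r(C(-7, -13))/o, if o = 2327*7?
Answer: -480/16289 ≈ -0.029468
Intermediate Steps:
C(W, g) = -17 (C(W, g) = 9 - 26 = -17)
r(B) = -480 (r(B) = (15*(-4))*8 = -60*8 = -480)
o = 16289
r(C(-7, -13))/o = -480/16289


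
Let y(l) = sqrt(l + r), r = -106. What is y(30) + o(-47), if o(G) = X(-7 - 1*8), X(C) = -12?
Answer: -12 + 2*I*sqrt(19) ≈ -12.0 + 8.7178*I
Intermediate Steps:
y(l) = sqrt(-106 + l) (y(l) = sqrt(l - 106) = sqrt(-106 + l))
o(G) = -12
y(30) + o(-47) = sqrt(-106 + 30) - 12 = sqrt(-76) - 12 = 2*I*sqrt(19) - 12 = -12 + 2*I*sqrt(19)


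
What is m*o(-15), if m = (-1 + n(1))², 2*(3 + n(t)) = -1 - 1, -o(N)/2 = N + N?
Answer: 1500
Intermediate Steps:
o(N) = -4*N (o(N) = -2*(N + N) = -4*N)
n(t) = -4 (n(t) = -3 + (-1 - 1)/2 = -3 + (½)*(-2) = -3 - 1 = -4)
m = 25 (m = (-1 - 4)² = (-5)² = 25)
m*o(-15) = 25*(-4*(-15)) = 25*60 = 1500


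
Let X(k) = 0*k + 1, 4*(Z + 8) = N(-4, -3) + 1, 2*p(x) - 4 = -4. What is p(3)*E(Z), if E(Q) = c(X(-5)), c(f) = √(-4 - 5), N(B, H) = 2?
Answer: 0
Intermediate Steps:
p(x) = 0 (p(x) = 2 + (½)*(-4) = 2 - 2 = 0)
Z = -29/4 (Z = -8 + (2 + 1)/4 = -8 + (¼)*3 = -8 + ¾ = -29/4 ≈ -7.2500)
X(k) = 1 (X(k) = 0 + 1 = 1)
c(f) = 3*I (c(f) = √(-9) = 3*I)
E(Q) = 3*I
p(3)*E(Z) = 0*(3*I) = 0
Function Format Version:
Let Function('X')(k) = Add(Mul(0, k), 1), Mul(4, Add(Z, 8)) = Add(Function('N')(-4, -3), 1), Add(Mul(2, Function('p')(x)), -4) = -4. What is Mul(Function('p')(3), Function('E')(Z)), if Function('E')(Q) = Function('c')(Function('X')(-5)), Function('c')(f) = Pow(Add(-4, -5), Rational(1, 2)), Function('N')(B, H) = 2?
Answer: 0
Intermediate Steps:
Function('p')(x) = 0 (Function('p')(x) = Add(2, Mul(Rational(1, 2), -4)) = Add(2, -2) = 0)
Z = Rational(-29, 4) (Z = Add(-8, Mul(Rational(1, 4), Add(2, 1))) = Add(-8, Mul(Rational(1, 4), 3)) = Add(-8, Rational(3, 4)) = Rational(-29, 4) ≈ -7.2500)
Function('X')(k) = 1 (Function('X')(k) = Add(0, 1) = 1)
Function('c')(f) = Mul(3, I) (Function('c')(f) = Pow(-9, Rational(1, 2)) = Mul(3, I))
Function('E')(Q) = Mul(3, I)
Mul(Function('p')(3), Function('E')(Z)) = Mul(0, Mul(3, I)) = 0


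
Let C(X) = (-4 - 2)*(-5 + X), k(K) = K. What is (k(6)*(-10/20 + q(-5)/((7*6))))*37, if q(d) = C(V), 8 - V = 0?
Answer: -1443/7 ≈ -206.14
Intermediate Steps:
V = 8 (V = 8 - 1*0 = 8 + 0 = 8)
C(X) = 30 - 6*X (C(X) = -6*(-5 + X) = 30 - 6*X)
q(d) = -18 (q(d) = 30 - 6*8 = 30 - 48 = -18)
(k(6)*(-10/20 + q(-5)/((7*6))))*37 = (6*(-10/20 - 18/(7*6)))*37 = (6*(-10*1/20 - 18/42))*37 = (6*(-½ - 18*1/42))*37 = (6*(-½ - 3/7))*37 = (6*(-13/14))*37 = -39/7*37 = -1443/7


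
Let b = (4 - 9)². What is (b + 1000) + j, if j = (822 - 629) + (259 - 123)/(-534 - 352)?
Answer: 539506/443 ≈ 1217.8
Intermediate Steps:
b = 25 (b = (-5)² = 25)
j = 85431/443 (j = 193 + 136/(-886) = 193 + 136*(-1/886) = 193 - 68/443 = 85431/443 ≈ 192.85)
(b + 1000) + j = (25 + 1000) + 85431/443 = 1025 + 85431/443 = 539506/443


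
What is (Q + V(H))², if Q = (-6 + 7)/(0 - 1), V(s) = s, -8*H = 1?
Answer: 81/64 ≈ 1.2656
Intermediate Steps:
H = -⅛ (H = -⅛*1 = -⅛ ≈ -0.12500)
Q = -1 (Q = 1/(-1) = 1*(-1) = -1)
(Q + V(H))² = (-1 - ⅛)² = (-9/8)² = 81/64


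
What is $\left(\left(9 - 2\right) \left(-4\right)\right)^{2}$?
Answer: $784$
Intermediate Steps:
$\left(\left(9 - 2\right) \left(-4\right)\right)^{2} = \left(7 \left(-4\right)\right)^{2} = \left(-28\right)^{2} = 784$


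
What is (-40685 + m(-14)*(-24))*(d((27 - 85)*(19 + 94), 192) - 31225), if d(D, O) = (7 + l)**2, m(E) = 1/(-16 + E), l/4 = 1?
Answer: 6327206784/5 ≈ 1.2654e+9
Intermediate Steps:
l = 4 (l = 4*1 = 4)
d(D, O) = 121 (d(D, O) = (7 + 4)**2 = 11**2 = 121)
(-40685 + m(-14)*(-24))*(d((27 - 85)*(19 + 94), 192) - 31225) = (-40685 - 24/(-16 - 14))*(121 - 31225) = (-40685 - 24/(-30))*(-31104) = (-40685 - 1/30*(-24))*(-31104) = (-40685 + 4/5)*(-31104) = -203421/5*(-31104) = 6327206784/5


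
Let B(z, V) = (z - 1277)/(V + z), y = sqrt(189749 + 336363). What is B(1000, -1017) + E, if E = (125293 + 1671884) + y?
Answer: 30552286/17 + 4*sqrt(32882) ≈ 1.7979e+6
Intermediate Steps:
y = 4*sqrt(32882) (y = sqrt(526112) = 4*sqrt(32882) ≈ 725.34)
E = 1797177 + 4*sqrt(32882) (E = (125293 + 1671884) + 4*sqrt(32882) = 1797177 + 4*sqrt(32882) ≈ 1.7979e+6)
B(z, V) = (-1277 + z)/(V + z)
B(1000, -1017) + E = (-1277 + 1000)/(-1017 + 1000) + (1797177 + 4*sqrt(32882)) = -277/(-17) + (1797177 + 4*sqrt(32882)) = -1/17*(-277) + (1797177 + 4*sqrt(32882)) = 277/17 + (1797177 + 4*sqrt(32882)) = 30552286/17 + 4*sqrt(32882)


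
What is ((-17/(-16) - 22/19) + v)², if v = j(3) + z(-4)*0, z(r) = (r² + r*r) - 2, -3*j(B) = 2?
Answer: 483025/831744 ≈ 0.58074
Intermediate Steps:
j(B) = -⅔ (j(B) = -⅓*2 = -⅔)
z(r) = -2 + 2*r² (z(r) = (r² + r²) - 2 = 2*r² - 2 = -2 + 2*r²)
v = -⅔ (v = -⅔ + (-2 + 2*(-4)²)*0 = -⅔ + (-2 + 2*16)*0 = -⅔ + (-2 + 32)*0 = -⅔ + 30*0 = -⅔ + 0 = -⅔ ≈ -0.66667)
((-17/(-16) - 22/19) + v)² = ((-17/(-16) - 22/19) - ⅔)² = ((-17*(-1/16) - 22*1/19) - ⅔)² = ((17/16 - 22/19) - ⅔)² = (-29/304 - ⅔)² = (-695/912)² = 483025/831744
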